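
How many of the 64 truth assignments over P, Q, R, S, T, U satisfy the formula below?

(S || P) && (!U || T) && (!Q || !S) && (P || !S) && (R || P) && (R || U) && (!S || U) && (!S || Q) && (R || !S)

There are 2^6 = 64 truth assignments over (P, Q, R, S, T, U).
Split on R. With R = true, the clauses containing R are satisfied and !R drops from the rest; 6 of the 2^5 = 32 assignments to the other variables satisfy what remains.
With R = false, by the same count on the reduced clause set, 2 assignments work.
Total: 6 + 2 = 8.

8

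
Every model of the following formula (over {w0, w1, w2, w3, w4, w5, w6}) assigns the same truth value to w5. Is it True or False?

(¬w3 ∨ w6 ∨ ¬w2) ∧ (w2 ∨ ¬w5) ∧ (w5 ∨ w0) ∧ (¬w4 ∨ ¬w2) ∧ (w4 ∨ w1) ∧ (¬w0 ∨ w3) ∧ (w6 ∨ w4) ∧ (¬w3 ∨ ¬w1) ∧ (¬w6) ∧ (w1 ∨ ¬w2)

Suppose w5 = True.
From the singleton clause (w2), w2 = True.
From the singleton clause (¬w4), w4 = False.
From the singleton clause (w1), w1 = True.
From the singleton clause (w6), w6 = True.
But (¬w6) is also a unit clause — contradiction.
So every satisfying assignment has w5 = False.

False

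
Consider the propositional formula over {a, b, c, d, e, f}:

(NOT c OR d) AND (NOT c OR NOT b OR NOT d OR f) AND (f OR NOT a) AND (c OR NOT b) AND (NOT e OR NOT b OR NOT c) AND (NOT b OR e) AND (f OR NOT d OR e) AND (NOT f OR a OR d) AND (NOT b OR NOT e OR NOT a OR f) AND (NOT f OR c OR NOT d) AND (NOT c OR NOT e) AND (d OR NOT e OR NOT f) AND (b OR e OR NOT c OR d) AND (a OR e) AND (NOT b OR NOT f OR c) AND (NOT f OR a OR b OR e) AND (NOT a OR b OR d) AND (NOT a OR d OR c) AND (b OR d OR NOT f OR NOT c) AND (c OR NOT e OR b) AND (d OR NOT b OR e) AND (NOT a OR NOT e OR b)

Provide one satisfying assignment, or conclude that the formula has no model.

a: true, b: false, c: true, d: true, e: false, f: true

Try c = true.
Unit clause (d) forces d = true.
Unit clause (NOT e) forces e = false.
Unit clause (NOT b) forces b = false.
Unit clause (f) forces f = true.
Unit clause (a) forces a = true.
Every clause now holds.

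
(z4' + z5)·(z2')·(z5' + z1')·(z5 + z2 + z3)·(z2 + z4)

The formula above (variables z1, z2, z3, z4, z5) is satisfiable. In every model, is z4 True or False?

True

Suppose z4 = 0.
The clause (z2') is unit, so z2 = 0.
But (z2) is also a unit clause — contradiction.
So every satisfying assignment has z4 = True.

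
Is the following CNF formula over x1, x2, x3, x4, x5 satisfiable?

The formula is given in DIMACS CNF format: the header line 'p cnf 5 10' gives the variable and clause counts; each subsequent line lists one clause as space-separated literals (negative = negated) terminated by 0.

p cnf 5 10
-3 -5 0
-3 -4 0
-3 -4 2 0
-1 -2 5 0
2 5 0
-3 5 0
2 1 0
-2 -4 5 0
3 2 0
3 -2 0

Suppose x3 = False.
(x2) alone gives x2 = True.
But (¬x2) is also a unit clause — contradiction.
Undo x3 and try x3 = True.
(¬x5) alone gives x5 = False.
But (x5) is also a unit clause — contradiction.
Neither x3 = True nor x3 = False works.
No assignment satisfies every clause.

Unsatisfiable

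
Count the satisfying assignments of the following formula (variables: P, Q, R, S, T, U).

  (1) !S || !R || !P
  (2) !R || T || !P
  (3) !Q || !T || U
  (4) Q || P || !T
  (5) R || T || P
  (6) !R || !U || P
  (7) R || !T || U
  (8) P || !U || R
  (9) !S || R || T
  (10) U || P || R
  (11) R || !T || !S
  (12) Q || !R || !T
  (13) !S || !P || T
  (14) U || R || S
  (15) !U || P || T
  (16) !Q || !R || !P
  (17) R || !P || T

6

There are 2^6 = 64 truth assignments over (P, Q, R, S, T, U).
Split on R. With R = true, the clauses containing R are satisfied and !R drops from the rest; 4 of the 2^5 = 32 assignments to the other variables satisfy what remains.
With R = false, by the same count on the reduced clause set, 2 assignments work.
(One model: P=F, Q=F, R=T, S=F, T=F, U=F.)
Total: 4 + 2 = 6.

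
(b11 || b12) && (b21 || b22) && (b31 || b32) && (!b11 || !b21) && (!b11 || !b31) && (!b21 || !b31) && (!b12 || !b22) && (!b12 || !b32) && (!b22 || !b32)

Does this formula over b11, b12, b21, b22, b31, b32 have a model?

No, unsatisfiable

Suppose b11 = true.
From the singleton clause (!b21), b21 = false.
From the singleton clause (b22), b22 = true.
From the singleton clause (!b31), b31 = false.
From the singleton clause (b32), b32 = true.
Now (!b32) is unsatisfied and unit — conflict.
That branch fails; take b11 = false instead.
From the singleton clause (b12), b12 = true.
From the singleton clause (!b22), b22 = false.
From the singleton clause (b21), b21 = true.
From the singleton clause (!b31), b31 = false.
From the singleton clause (b32), b32 = true.
Now (!b32) is unsatisfied and unit — conflict.
Neither b11 = true nor b11 = false works.
No assignment satisfies every clause.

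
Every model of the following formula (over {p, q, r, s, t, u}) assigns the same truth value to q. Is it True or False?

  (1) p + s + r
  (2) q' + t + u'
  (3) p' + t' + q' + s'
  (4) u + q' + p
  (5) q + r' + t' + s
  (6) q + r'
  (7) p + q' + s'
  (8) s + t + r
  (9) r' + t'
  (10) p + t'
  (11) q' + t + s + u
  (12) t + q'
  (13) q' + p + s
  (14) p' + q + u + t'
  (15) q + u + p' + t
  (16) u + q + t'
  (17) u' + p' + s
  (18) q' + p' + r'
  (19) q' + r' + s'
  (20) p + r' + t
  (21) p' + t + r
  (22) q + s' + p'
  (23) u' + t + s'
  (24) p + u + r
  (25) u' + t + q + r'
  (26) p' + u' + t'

True

Suppose q = 0.
Unit clause (r') forces r = 0.
Case p = 1:
Unit clause (t) forces t = 1.
Unit clause (u) forces u = 1.
Now (u') is unsatisfied and unit — conflict.
Backtrack on p: now try p = 0.
Unit clause (s) forces s = 1.
Unit clause (t') forces t = 0.
Unit clause (u') forces u = 0.
Now (u) is unsatisfied and unit — conflict.
Both values of p lead to a conflict.
So every satisfying assignment has q = True.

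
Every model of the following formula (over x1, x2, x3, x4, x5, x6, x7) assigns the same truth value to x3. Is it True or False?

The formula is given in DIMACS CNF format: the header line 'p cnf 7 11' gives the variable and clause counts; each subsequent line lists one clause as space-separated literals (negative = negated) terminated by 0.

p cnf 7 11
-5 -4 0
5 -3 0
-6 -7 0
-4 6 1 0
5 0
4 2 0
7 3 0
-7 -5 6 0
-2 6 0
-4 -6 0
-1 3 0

True

Suppose x3 = False.
(x5) alone gives x5 = True.
(¬x4) alone gives x4 = False.
(x2) alone gives x2 = True.
(x7) alone gives x7 = True.
(¬x6) alone gives x6 = False.
But (x6) is also a unit clause — contradiction.
So every satisfying assignment has x3 = True.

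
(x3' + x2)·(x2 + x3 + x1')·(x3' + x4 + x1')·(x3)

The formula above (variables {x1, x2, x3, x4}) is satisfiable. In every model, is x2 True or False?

True

Suppose x2 = 0.
The clause (x3') is unit, so x3 = 0.
But (x3) is also a unit clause — contradiction.
So every satisfying assignment has x2 = True.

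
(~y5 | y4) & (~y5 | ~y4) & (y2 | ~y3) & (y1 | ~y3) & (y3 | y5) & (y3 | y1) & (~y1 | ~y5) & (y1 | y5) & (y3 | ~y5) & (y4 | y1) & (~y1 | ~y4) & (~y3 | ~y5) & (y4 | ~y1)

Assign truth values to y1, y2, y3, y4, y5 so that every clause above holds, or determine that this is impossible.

Branch on y5: set y5 = 0.
(y3) alone gives y3 = 1.
(y2) alone gives y2 = 1.
(y1) alone gives y1 = 1.
(~y4) alone gives y4 = 0.
But (y4) is also a unit clause — contradiction.
Undo y5 and try y5 = 1.
(y4) alone gives y4 = 1.
But (~y4) is also a unit clause — contradiction.
Both values of y5 lead to a conflict.

UNSATISFIABLE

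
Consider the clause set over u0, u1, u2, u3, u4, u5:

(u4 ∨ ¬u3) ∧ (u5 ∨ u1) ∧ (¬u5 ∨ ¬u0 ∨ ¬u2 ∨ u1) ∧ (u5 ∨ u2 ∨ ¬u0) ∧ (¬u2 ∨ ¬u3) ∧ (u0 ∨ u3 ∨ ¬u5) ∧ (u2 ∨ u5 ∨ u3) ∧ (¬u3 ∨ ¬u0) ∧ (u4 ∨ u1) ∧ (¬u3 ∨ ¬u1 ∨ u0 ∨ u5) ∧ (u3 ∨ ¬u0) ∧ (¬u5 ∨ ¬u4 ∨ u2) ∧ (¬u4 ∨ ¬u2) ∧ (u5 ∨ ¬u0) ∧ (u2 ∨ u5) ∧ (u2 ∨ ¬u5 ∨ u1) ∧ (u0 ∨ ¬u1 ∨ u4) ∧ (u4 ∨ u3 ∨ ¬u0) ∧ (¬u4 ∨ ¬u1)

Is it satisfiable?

Branch on u4: set u4 = True.
From the singleton clause (¬u2), u2 = False.
From the singleton clause (¬u5), u5 = False.
But (u5) is also a unit clause — contradiction.
So u4 must be the other value — set u4 = False.
From the singleton clause (¬u3), u3 = False.
From the singleton clause (u1), u1 = True.
From the singleton clause (¬u0), u0 = False.
But (u0) is also a unit clause — contradiction.
Neither u4 = True nor u4 = False works.
No assignment satisfies every clause.

No, unsatisfiable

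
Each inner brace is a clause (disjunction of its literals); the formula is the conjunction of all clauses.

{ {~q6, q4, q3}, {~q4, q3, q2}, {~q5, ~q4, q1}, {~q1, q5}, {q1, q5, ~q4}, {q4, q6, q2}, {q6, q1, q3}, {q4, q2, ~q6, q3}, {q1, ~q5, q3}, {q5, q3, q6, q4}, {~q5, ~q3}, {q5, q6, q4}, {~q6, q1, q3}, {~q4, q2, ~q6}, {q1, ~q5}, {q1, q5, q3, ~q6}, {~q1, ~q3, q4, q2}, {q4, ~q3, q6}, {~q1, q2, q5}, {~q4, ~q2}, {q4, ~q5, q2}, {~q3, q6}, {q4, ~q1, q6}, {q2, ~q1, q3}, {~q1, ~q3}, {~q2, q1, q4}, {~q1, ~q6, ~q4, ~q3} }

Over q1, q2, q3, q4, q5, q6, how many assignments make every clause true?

There are 2^6 = 64 truth assignments over (q1, q2, q3, q4, q5, q6).
Split on q5. With q5 = 1, the clauses containing q5 are satisfied and ~q5 drops from the rest; 0 of the 2^5 = 32 assignments to the other variables satisfy what remains.
With q5 = 0, by the same count on the reduced clause set, 1 assignment works.
(One model: q1=F, q2=F, q3=T, q4=F, q5=F, q6=T.)
Total: 0 + 1 = 1.

1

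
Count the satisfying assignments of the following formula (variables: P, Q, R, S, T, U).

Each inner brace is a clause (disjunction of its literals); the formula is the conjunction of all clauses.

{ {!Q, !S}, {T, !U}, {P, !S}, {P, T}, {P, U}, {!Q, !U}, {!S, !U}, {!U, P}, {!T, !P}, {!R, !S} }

5

There are 2^6 = 64 truth assignments over (P, Q, R, S, T, U).
Split on P. With P = true, the clauses containing P are satisfied and !P drops from the rest; 5 of the 2^5 = 32 assignments to the other variables satisfy what remains.
With P = false, by the same count on the reduced clause set, 0 assignments work.
(One model: P=T, Q=F, R=F, S=F, T=F, U=F.)
Total: 5 + 0 = 5.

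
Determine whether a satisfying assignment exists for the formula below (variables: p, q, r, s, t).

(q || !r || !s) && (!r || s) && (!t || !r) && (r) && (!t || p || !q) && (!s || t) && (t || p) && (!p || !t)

No, unsatisfiable

Unit clause (r) forces r = true.
Unit clause (s) forces s = true.
Unit clause (q) forces q = true.
Unit clause (!t) forces t = false.
That conflicts with the unit clause (t).
No assignment satisfies every clause.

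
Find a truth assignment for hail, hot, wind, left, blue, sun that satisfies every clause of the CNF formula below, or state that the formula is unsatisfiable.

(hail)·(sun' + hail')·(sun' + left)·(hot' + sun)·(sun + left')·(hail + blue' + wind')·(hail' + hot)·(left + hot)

UNSATISFIABLE

Unit clause (hail) forces hail = 1.
Unit clause (sun') forces sun = 0.
Unit clause (hot') forces hot = 0.
Now (hot) is unsatisfied and unit — conflict.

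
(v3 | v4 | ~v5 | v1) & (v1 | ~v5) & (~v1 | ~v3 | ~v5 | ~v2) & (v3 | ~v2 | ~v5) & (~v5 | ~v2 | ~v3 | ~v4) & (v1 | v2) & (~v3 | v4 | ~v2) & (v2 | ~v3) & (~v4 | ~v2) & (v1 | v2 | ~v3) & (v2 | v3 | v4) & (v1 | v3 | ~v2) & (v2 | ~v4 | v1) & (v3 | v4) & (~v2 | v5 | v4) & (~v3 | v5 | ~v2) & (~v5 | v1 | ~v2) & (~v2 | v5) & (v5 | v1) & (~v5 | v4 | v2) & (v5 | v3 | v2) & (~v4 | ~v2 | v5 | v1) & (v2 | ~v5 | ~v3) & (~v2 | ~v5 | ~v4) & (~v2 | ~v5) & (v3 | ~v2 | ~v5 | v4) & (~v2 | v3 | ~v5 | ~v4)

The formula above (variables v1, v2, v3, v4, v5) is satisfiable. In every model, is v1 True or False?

Suppose v1 = 0.
Unit clause (~v5) forces v5 = 0.
Now (v5) is unsatisfied and unit — conflict.
So every satisfying assignment has v1 = True.

True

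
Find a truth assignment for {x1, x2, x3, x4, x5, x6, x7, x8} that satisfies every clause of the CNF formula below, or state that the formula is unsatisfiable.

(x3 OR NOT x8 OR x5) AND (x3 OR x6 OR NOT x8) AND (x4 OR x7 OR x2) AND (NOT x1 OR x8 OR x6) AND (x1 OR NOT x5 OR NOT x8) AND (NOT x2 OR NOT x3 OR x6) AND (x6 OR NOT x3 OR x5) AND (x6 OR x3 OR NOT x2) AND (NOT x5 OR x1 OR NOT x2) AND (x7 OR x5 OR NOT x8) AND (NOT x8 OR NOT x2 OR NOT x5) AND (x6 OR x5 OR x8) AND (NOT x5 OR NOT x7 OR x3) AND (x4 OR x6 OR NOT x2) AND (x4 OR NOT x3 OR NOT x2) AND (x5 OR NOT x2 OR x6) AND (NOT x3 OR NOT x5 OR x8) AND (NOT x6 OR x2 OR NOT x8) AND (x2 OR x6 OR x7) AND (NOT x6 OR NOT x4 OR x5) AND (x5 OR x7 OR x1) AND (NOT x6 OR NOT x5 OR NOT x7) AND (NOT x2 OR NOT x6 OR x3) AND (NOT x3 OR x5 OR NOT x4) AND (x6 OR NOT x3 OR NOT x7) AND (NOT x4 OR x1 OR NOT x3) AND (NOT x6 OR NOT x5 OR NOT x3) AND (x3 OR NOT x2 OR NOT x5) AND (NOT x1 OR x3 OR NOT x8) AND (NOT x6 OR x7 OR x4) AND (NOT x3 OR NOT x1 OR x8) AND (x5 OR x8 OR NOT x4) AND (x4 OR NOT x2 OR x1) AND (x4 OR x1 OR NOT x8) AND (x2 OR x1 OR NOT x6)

Branch on x3: set x3 = false.
Branch on x8: set x8 = false.
Branch on x1: set x1 = true.
The clause (x6) is unit, so x6 = true.
The clause (NOT x2) is unit, so x2 = false.
Branch on x4: set x4 = true.
The clause (x5) is unit, so x5 = true.
The clause (NOT x7) is unit, so x7 = false.
This assignment satisfies each clause.

x1 ↦ true; x2 ↦ false; x3 ↦ false; x4 ↦ true; x5 ↦ true; x6 ↦ true; x7 ↦ false; x8 ↦ false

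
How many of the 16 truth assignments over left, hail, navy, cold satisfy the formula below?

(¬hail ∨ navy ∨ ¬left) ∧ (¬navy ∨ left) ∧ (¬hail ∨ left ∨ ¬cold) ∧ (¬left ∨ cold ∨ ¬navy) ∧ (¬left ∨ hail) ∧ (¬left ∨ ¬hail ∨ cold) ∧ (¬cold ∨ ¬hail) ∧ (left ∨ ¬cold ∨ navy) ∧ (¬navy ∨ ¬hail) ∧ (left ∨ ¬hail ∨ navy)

There are 2^4 = 16 truth assignments over (left, hail, navy, cold).
Check each against the 10 clauses (columns in the order left, hail, navy, cold):
  F F F F  ✓ satisfies all
  F F F T  ✗ fails (left ∨ ¬cold ∨ navy)
  F F T F  ✗ fails (¬navy ∨ left)
  F F T T  ✗ fails (¬navy ∨ left)
  F T F F  ✗ fails (left ∨ ¬hail ∨ navy)
  F T F T  ✗ fails (¬hail ∨ left ∨ ¬cold)
  F T T F  ✗ fails (¬navy ∨ left)
  F T T T  ✗ fails (¬navy ∨ left)
  T F F F  ✗ fails (¬left ∨ hail)
  T F F T  ✗ fails (¬left ∨ hail)
  T F T F  ✗ fails (¬left ∨ cold ∨ ¬navy)
  T F T T  ✗ fails (¬left ∨ hail)
  T T F F  ✗ fails (¬hail ∨ navy ∨ ¬left)
  T T F T  ✗ fails (¬hail ∨ navy ∨ ¬left)
  T T T F  ✗ fails (¬left ∨ cold ∨ ¬navy)
  T T T T  ✗ fails (¬cold ∨ ¬hail)
1 of the 16 rows is a model.

1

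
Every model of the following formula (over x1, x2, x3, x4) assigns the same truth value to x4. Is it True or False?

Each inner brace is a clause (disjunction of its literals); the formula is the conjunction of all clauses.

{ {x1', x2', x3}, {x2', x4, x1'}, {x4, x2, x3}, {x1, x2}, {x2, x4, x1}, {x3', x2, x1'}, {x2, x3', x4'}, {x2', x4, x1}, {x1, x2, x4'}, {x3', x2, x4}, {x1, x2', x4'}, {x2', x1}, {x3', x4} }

Suppose x4 = 0.
From the singleton clause (x3'), x3 = 0.
From the singleton clause (x2), x2 = 1.
From the singleton clause (x1'), x1 = 0.
Now (x1) is unsatisfied and unit — conflict.
So every satisfying assignment has x4 = True.

True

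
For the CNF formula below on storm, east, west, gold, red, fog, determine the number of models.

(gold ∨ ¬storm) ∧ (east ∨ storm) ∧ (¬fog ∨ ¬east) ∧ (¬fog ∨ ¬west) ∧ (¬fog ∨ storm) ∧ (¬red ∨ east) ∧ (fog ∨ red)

There are 2^6 = 64 truth assignments over (storm, east, west, gold, red, fog).
Split on gold. With gold = True, the clauses containing gold are satisfied and ¬gold drops from the rest; 5 of the 2^5 = 32 assignments to the other variables satisfy what remains.
With gold = False, by the same count on the reduced clause set, 2 assignments work.
(One model: storm=F, east=T, west=F, gold=F, red=T, fog=F.)
Total: 5 + 2 = 7.

7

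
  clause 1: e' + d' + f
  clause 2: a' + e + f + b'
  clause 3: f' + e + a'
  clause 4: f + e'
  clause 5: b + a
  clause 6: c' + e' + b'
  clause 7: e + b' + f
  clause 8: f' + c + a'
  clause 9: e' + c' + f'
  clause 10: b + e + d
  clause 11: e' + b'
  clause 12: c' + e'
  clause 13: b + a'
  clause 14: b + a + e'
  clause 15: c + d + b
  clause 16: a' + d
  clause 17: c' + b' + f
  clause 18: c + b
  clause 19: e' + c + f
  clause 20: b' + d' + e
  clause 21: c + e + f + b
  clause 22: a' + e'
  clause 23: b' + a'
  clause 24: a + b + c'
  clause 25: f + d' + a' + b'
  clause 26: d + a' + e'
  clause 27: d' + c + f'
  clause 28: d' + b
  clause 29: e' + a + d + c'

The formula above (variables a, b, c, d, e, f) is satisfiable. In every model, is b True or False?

True

Suppose b = 0.
(a) alone gives a = 1.
That conflicts with the unit clause (a').
So every satisfying assignment has b = True.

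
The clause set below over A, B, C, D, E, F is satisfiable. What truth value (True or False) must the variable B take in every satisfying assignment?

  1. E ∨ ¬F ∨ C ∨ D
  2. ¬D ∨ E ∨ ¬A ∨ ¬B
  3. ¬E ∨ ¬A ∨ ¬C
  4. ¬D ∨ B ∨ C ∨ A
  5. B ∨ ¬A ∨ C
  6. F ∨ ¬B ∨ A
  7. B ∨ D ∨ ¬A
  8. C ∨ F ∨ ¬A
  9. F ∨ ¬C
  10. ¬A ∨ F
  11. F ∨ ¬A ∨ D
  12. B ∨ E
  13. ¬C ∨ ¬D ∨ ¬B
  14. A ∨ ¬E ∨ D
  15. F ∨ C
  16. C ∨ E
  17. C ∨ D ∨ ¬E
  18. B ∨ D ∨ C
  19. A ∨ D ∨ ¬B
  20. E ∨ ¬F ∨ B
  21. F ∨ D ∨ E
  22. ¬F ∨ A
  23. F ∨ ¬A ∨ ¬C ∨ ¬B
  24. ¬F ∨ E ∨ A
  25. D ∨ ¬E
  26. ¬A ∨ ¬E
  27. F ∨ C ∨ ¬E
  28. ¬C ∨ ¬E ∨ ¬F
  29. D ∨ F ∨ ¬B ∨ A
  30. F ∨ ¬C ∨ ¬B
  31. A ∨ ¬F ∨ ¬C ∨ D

Suppose B = False.
(E) alone gives E = True.
(D) alone gives D = True.
(¬A) alone gives A = False.
(C) alone gives C = True.
(F) alone gives F = True.
But (¬F) is also a unit clause — contradiction.
So every satisfying assignment has B = True.

True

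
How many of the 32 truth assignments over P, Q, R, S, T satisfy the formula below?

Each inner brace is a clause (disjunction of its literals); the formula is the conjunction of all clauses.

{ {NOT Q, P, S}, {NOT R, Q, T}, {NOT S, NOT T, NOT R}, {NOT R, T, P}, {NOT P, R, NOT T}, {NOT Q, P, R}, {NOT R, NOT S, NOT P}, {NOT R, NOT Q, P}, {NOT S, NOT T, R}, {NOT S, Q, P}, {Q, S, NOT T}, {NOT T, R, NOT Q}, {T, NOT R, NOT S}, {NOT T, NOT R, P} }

7

There are 2^5 = 32 truth assignments over (P, Q, R, S, T).
Split on R. With R = true, the clauses containing R are satisfied and NOT R drops from the rest; 2 of the 2^4 = 16 assignments to the other variables satisfy what remains.
With R = false, by the same count on the reduced clause set, 5 assignments work.
(One model: P=F, Q=F, R=F, S=F, T=F.)
Total: 2 + 5 = 7.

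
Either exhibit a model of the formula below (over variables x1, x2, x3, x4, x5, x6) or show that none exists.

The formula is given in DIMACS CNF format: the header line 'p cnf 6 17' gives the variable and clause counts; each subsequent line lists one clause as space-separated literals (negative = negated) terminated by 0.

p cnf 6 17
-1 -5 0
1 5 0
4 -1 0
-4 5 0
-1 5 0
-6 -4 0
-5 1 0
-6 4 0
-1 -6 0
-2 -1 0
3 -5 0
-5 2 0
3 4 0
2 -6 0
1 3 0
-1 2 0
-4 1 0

Case x1 = False:
(x5) alone gives x5 = True.
But (¬x5) is also a unit clause — contradiction.
That branch fails; take x1 = True instead.
(¬x5) alone gives x5 = False.
But (x5) is also a unit clause — contradiction.
Neither x1 = True nor x1 = False works.

UNSATISFIABLE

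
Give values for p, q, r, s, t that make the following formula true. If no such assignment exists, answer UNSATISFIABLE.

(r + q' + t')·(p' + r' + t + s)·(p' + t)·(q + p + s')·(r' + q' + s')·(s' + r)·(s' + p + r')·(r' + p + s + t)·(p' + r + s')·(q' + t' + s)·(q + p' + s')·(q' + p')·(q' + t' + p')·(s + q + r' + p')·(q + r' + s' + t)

p: 0; q: 0; r: 1; s: 0; t: 1

Branch on p: set p = 0.
Branch on q: set q = 0.
From the singleton clause (s'), s = 0.
Branch on r: set r = 1.
From the singleton clause (t), t = 1.
This assignment satisfies each clause.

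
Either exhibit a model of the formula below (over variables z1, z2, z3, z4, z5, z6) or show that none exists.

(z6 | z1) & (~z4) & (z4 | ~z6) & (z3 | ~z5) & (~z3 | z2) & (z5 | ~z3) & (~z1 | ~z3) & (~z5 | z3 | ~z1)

z1=1; z2=1; z3=0; z4=0; z5=0; z6=0

(~z4) alone gives z4 = 0.
(~z6) alone gives z6 = 0.
(z1) alone gives z1 = 1.
(~z3) alone gives z3 = 0.
(~z5) alone gives z5 = 0.
All clauses hold; z2 can take either value.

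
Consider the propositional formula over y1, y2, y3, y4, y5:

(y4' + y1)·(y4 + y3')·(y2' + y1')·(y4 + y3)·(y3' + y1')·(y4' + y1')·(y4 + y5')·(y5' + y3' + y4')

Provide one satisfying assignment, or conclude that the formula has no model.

UNSATISFIABLE

Branch on y4: set y4 = 0.
The clause (y3') is unit, so y3 = 0.
But (y3) is also a unit clause — contradiction.
So y4 must be the other value — set y4 = 1.
The clause (y1) is unit, so y1 = 1.
But (y1') is also a unit clause — contradiction.
Either choice for y4 ends in contradiction.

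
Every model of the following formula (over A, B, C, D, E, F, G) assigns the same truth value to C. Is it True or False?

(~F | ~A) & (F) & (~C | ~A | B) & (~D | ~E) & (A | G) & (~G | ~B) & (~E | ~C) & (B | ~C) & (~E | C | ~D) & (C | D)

False

Suppose C = 1.
From the singleton clause (F), F = 1.
From the singleton clause (~A), A = 0.
From the singleton clause (G), G = 1.
From the singleton clause (~B), B = 0.
That conflicts with the unit clause (B).
So every satisfying assignment has C = False.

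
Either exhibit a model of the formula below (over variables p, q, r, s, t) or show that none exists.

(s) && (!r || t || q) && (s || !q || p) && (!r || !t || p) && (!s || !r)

p=true,  q=false,  r=false,  s=true,  t=true

Unit clause (s) forces s = true.
Unit clause (!r) forces r = false.
No clause remains; p, q, t are free.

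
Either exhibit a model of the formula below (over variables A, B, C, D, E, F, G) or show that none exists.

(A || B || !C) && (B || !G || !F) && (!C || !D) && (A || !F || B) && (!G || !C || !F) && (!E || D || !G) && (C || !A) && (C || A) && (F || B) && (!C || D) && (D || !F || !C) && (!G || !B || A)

UNSATISFIABLE

Case C = false:
Unit clause (!A) forces A = false.
Now (A) is unsatisfied and unit — conflict.
Undo C and try C = true.
Unit clause (!D) forces D = false.
Now (D) is unsatisfied and unit — conflict.
Both values of C lead to a conflict.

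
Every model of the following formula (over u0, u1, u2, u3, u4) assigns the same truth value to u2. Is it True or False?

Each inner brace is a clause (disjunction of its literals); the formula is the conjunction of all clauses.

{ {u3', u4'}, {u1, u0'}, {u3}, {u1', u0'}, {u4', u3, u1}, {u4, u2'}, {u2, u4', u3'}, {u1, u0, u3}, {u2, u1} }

False

Suppose u2 = 1.
(u3) alone gives u3 = 1.
(u4') alone gives u4 = 0.
Now (u4) is unsatisfied and unit — conflict.
So every satisfying assignment has u2 = False.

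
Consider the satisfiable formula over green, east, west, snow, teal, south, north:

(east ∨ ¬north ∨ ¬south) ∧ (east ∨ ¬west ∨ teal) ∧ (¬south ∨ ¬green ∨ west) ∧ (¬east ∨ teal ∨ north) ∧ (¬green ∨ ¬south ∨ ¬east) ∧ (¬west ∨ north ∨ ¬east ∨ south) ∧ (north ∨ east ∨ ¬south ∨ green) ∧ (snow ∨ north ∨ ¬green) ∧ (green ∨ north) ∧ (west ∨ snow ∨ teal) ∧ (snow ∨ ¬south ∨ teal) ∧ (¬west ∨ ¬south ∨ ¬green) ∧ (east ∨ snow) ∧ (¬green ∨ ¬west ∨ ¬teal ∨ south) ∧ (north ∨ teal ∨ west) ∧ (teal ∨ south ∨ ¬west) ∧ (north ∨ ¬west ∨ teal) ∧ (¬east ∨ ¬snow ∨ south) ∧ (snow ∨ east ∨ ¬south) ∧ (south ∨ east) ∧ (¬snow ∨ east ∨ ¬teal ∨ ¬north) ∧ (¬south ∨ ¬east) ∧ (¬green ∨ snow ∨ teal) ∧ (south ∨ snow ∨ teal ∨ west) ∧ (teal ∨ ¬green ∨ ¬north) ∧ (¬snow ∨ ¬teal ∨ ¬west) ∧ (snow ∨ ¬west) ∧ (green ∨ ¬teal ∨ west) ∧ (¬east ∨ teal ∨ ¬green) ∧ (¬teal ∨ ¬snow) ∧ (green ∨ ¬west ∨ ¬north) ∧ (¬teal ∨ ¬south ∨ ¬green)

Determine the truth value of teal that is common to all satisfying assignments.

Suppose teal = False.
Suppose east = True.
(north) alone gives north = True.
(¬south) alone gives south = False.
(¬west) alone gives west = False.
(snow) alone gives snow = True.
Now (¬snow) is unsatisfied and unit — conflict.
Backtrack on east: now try east = False.
(¬west) alone gives west = False.
(snow) alone gives snow = True.
(north) alone gives north = True.
(¬south) alone gives south = False.
Now (south) is unsatisfied and unit — conflict.
Either choice for east ends in contradiction.
So every satisfying assignment has teal = True.

True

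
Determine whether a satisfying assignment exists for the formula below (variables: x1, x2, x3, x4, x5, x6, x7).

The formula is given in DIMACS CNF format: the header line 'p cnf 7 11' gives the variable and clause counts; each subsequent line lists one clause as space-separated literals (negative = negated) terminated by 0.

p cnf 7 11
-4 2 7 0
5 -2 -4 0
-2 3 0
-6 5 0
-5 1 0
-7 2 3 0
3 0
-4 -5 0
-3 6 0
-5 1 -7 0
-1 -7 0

Satisfiable

The clause (x3) is unit, so x3 = True.
The clause (x6) is unit, so x6 = True.
The clause (x5) is unit, so x5 = True.
The clause (x1) is unit, so x1 = True.
The clause (¬x4) is unit, so x4 = False.
The clause (¬x7) is unit, so x7 = False.
All clauses hold; x2 can take either value.
A satisfying assignment: x1=True, x2=True, x3=True, x4=False, x5=True, x6=True, x7=False.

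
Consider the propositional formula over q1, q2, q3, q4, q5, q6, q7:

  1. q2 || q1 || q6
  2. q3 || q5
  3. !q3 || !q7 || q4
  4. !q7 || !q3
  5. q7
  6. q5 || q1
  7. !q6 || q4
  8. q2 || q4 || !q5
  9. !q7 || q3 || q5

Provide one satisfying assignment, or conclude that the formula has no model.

From the singleton clause (q7), q7 = true.
From the singleton clause (!q3), q3 = false.
From the singleton clause (q5), q5 = true.
Try q6 = false.
Try q2 = false.
From the singleton clause (q1), q1 = true.
From the singleton clause (q4), q4 = true.
Every clause now holds.

q1: true; q2: false; q3: false; q4: true; q5: true; q6: false; q7: true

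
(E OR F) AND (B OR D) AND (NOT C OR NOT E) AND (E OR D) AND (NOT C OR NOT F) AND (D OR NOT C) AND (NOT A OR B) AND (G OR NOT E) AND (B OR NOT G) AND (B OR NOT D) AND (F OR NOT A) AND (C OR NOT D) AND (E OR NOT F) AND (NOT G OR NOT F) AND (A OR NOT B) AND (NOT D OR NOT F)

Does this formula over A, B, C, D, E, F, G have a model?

Case E = true:
(NOT C) alone gives C = false.
(G) alone gives G = true.
(B) alone gives B = true.
(NOT D) alone gives D = false.
(NOT F) alone gives F = false.
(NOT A) alone gives A = false.
But (A) is also a unit clause — contradiction.
So E must be the other value — set E = false.
(F) alone gives F = true.
But (NOT F) is also a unit clause — contradiction.
Both values of E lead to a conflict.
No assignment satisfies every clause.

No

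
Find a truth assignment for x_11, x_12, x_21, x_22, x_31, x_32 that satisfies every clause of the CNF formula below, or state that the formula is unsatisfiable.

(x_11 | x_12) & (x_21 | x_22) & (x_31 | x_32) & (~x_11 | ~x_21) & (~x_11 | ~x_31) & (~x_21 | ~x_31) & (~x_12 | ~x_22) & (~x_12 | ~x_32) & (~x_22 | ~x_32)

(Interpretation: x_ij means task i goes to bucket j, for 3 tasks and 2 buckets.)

Branch on x_11: set x_11 = 1.
The clause (~x_21) is unit, so x_21 = 0.
The clause (x_22) is unit, so x_22 = 1.
The clause (~x_31) is unit, so x_31 = 0.
The clause (x_32) is unit, so x_32 = 1.
Now (~x_32) is unsatisfied and unit — conflict.
That branch fails; take x_11 = 0 instead.
The clause (x_12) is unit, so x_12 = 1.
The clause (~x_22) is unit, so x_22 = 0.
The clause (x_21) is unit, so x_21 = 1.
The clause (~x_31) is unit, so x_31 = 0.
The clause (x_32) is unit, so x_32 = 1.
Now (~x_32) is unsatisfied and unit — conflict.
Either choice for x_11 ends in contradiction.

UNSATISFIABLE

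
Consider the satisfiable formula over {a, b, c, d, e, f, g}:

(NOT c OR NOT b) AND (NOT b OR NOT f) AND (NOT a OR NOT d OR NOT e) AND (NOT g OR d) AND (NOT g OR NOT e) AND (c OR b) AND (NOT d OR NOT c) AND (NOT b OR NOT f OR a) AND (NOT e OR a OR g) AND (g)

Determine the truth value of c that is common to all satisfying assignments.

False

Suppose c = true.
From the singleton clause (NOT b), b = false.
From the singleton clause (NOT d), d = false.
From the singleton clause (NOT g), g = false.
Now (g) is unsatisfied and unit — conflict.
So every satisfying assignment has c = False.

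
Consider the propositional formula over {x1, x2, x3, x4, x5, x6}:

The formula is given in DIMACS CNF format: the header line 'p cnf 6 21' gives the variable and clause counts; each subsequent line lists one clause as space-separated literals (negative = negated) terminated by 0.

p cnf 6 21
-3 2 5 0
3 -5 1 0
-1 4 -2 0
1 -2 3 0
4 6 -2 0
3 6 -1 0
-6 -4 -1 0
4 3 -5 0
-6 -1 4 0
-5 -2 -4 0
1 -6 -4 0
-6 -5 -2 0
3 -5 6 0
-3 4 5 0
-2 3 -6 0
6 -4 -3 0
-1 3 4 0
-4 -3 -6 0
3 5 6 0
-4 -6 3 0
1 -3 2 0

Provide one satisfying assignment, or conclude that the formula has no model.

x1 ↦ True,  x2 ↦ False,  x3 ↦ True,  x4 ↦ False,  x5 ↦ True,  x6 ↦ False

Case x3 = True:
Case x2 = False:
(x5) alone gives x5 = True.
(x1) alone gives x1 = True.
Case x6 = False:
(¬x4) alone gives x4 = False.
All clauses are satisfied.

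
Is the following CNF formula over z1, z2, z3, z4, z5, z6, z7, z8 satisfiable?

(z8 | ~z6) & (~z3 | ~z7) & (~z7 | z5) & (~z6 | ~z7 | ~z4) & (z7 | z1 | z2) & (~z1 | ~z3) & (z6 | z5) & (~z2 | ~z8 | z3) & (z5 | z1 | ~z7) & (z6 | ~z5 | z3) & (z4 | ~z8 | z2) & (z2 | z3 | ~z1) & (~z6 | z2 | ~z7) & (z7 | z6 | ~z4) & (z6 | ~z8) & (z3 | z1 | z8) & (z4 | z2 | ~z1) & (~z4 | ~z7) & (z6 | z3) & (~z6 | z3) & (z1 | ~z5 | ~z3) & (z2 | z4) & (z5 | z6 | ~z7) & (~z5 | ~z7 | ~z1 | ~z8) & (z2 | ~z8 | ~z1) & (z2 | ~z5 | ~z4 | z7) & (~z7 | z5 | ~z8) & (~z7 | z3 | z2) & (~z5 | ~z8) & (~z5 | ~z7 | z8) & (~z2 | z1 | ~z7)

Yes

Suppose z8 = 1.
The clause (z6) is unit, so z6 = 1.
The clause (z3) is unit, so z3 = 1.
The clause (~z7) is unit, so z7 = 0.
The clause (~z1) is unit, so z1 = 0.
The clause (z2) is unit, so z2 = 1.
The clause (~z5) is unit, so z5 = 0.
No clause remains; z4 is free.
A satisfying assignment: z1=0,  z2=1,  z3=1,  z4=1,  z5=0,  z6=1,  z7=0,  z8=1.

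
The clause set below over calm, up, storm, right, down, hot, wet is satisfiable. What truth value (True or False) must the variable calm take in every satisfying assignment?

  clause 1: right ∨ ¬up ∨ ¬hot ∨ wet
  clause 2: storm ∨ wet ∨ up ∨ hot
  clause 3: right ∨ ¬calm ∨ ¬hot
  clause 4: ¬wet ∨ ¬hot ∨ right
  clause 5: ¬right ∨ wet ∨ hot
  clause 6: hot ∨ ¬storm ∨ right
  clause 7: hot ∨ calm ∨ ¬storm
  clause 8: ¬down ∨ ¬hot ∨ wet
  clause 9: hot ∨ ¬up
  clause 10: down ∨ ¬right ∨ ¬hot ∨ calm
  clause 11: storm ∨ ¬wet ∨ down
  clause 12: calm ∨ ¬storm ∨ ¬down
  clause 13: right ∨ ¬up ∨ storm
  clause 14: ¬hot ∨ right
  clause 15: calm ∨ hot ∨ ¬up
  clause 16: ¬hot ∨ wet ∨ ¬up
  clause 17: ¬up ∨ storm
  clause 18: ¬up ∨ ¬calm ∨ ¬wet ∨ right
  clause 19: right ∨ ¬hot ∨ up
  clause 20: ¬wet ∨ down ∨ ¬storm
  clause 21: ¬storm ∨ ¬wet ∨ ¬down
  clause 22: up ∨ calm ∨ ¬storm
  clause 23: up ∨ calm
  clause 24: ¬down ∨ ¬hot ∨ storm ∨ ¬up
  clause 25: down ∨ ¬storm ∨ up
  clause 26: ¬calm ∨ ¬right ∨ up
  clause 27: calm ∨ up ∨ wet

Suppose calm = False.
From the singleton clause (up), up = True.
From the singleton clause (hot), hot = True.
From the singleton clause (right), right = True.
From the singleton clause (down), down = True.
From the singleton clause (wet), wet = True.
From the singleton clause (¬storm), storm = False.
Now (storm) is unsatisfied and unit — conflict.
So every satisfying assignment has calm = True.

True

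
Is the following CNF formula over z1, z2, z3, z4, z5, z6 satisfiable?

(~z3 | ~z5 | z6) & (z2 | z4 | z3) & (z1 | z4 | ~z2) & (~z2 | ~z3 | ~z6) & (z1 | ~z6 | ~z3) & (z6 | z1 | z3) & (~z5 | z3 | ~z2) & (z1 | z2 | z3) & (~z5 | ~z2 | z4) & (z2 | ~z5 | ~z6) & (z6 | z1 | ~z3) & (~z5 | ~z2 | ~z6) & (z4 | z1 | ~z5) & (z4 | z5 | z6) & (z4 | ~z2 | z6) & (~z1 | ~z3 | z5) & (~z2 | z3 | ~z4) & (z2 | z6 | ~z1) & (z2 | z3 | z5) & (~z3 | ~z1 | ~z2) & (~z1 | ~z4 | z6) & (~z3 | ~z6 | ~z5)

Branch on z3: set z3 = 0.
Branch on z2: set z2 = 1.
From the singleton clause (~z5), z5 = 0.
From the singleton clause (~z4), z4 = 0.
From the singleton clause (z1), z1 = 1.
From the singleton clause (z6), z6 = 1.
Every clause now holds.
A satisfying assignment: z1: 1; z2: 1; z3: 0; z4: 0; z5: 0; z6: 1.

Yes, satisfiable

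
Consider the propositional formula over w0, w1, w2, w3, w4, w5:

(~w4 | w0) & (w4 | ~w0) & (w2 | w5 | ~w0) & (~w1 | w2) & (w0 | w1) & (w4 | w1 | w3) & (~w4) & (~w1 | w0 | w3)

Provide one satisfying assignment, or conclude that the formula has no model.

w0: 0; w1: 1; w2: 1; w3: 1; w4: 0; w5: 1

The clause (~w4) is unit, so w4 = 0.
The clause (~w0) is unit, so w0 = 0.
The clause (w1) is unit, so w1 = 1.
The clause (w2) is unit, so w2 = 1.
The clause (w3) is unit, so w3 = 1.
Every clause is now satisfied; w5 is unconstrained.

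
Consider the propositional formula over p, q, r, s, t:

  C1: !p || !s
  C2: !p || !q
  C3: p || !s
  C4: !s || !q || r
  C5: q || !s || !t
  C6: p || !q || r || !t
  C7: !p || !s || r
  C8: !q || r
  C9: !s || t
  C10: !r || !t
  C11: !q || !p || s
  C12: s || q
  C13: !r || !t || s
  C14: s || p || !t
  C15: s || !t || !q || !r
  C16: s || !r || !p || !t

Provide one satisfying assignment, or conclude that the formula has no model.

p ↦ false; q ↦ true; r ↦ true; s ↦ false; t ↦ false

Try p = false.
Unit clause (!s) forces s = false.
Unit clause (q) forces q = true.
Unit clause (r) forces r = true.
Unit clause (!t) forces t = false.
All clauses are satisfied.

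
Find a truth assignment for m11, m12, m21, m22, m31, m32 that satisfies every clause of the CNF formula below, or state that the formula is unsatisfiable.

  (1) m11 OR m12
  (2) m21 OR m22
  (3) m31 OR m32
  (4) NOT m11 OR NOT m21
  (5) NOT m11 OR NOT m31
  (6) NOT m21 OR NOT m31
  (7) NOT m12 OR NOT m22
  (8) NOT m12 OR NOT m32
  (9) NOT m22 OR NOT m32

UNSATISFIABLE

Case m11 = true:
(NOT m21) alone gives m21 = false.
(m22) alone gives m22 = true.
(NOT m31) alone gives m31 = false.
(m32) alone gives m32 = true.
Now (NOT m32) is unsatisfied and unit — conflict.
That branch fails; take m11 = false instead.
(m12) alone gives m12 = true.
(NOT m22) alone gives m22 = false.
(m21) alone gives m21 = true.
(NOT m31) alone gives m31 = false.
(m32) alone gives m32 = true.
Now (NOT m32) is unsatisfied and unit — conflict.
Neither m11 = true nor m11 = false works.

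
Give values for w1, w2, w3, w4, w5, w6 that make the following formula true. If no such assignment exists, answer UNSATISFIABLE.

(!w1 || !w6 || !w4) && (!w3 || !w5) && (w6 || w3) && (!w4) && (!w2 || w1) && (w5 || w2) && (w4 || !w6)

w1=true, w2=true, w3=true, w4=false, w5=false, w6=false

(!w4) alone gives w4 = false.
(!w6) alone gives w6 = false.
(w3) alone gives w3 = true.
(!w5) alone gives w5 = false.
(w2) alone gives w2 = true.
(w1) alone gives w1 = true.
Every clause now holds.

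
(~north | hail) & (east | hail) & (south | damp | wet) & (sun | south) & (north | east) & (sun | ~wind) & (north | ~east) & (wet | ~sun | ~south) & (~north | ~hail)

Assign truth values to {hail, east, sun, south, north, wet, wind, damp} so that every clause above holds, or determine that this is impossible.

UNSATISFIABLE

Case north = 0:
The clause (east) is unit, so east = 1.
That conflicts with the unit clause (~east).
So north must be the other value — set north = 1.
The clause (hail) is unit, so hail = 1.
That conflicts with the unit clause (~hail).
Both values of north lead to a conflict.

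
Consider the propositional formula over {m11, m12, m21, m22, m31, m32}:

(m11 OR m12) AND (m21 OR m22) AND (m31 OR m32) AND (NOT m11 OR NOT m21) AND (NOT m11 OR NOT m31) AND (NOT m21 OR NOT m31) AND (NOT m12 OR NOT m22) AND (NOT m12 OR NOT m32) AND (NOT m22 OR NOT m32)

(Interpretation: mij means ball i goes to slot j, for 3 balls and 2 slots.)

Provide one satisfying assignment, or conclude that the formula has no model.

Suppose m11 = true.
Unit clause (NOT m21) forces m21 = false.
Unit clause (m22) forces m22 = true.
Unit clause (NOT m31) forces m31 = false.
Unit clause (m32) forces m32 = true.
Now (NOT m32) is unsatisfied and unit — conflict.
That branch fails; take m11 = false instead.
Unit clause (m12) forces m12 = true.
Unit clause (NOT m22) forces m22 = false.
Unit clause (m21) forces m21 = true.
Unit clause (NOT m31) forces m31 = false.
Unit clause (m32) forces m32 = true.
Now (NOT m32) is unsatisfied and unit — conflict.
Neither m11 = true nor m11 = false works.

UNSATISFIABLE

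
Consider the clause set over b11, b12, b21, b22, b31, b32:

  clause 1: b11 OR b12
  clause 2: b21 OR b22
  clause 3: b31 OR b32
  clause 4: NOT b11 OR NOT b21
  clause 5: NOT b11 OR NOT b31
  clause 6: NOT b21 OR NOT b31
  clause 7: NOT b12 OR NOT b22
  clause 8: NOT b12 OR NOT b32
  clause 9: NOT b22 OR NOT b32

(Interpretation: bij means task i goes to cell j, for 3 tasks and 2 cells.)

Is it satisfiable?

Case b11 = true:
Unit clause (NOT b21) forces b21 = false.
Unit clause (b22) forces b22 = true.
Unit clause (NOT b31) forces b31 = false.
Unit clause (b32) forces b32 = true.
That conflicts with the unit clause (NOT b32).
That branch fails; take b11 = false instead.
Unit clause (b12) forces b12 = true.
Unit clause (NOT b22) forces b22 = false.
Unit clause (b21) forces b21 = true.
Unit clause (NOT b31) forces b31 = false.
Unit clause (b32) forces b32 = true.
That conflicts with the unit clause (NOT b32).
Either choice for b11 ends in contradiction.
No assignment satisfies every clause.

No, unsatisfiable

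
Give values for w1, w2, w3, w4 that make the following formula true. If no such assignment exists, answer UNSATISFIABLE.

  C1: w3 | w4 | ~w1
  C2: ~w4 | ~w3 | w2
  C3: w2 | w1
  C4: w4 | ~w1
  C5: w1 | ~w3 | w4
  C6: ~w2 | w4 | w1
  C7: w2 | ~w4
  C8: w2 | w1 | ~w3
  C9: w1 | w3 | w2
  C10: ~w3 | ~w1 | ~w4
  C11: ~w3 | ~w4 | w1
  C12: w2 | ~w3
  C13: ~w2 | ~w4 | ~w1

Suppose w2 = 1.
Suppose w4 = 1.
(~w1) alone gives w1 = 0.
(~w3) alone gives w3 = 0.
Every clause now holds.

w1 ↦ 0; w2 ↦ 1; w3 ↦ 0; w4 ↦ 1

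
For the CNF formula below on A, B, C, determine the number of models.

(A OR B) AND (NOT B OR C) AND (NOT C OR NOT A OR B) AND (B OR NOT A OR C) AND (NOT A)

1

There are 2^3 = 8 truth assignments over (A, B, C).
Check each against the 5 clauses (columns in the order A, B, C):
  F F F  ✗ fails (A OR B)
  F F T  ✗ fails (A OR B)
  F T F  ✗ fails (NOT B OR C)
  F T T  ✓ satisfies all
  T F F  ✗ fails (B OR NOT A OR C)
  T F T  ✗ fails (NOT C OR NOT A OR B)
  T T F  ✗ fails (NOT B OR C)
  T T T  ✗ fails (NOT A)
1 of the 8 rows is a model.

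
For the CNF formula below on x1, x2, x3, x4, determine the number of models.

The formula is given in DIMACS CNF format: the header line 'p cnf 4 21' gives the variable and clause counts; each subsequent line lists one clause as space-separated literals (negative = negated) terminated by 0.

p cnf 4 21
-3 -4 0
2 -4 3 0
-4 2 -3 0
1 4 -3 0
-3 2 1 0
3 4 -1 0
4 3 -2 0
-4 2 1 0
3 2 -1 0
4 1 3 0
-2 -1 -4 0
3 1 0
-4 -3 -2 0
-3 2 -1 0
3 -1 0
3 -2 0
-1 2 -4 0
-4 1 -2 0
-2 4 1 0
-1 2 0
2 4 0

1

There are 2^4 = 16 truth assignments over (x1, x2, x3, x4).
Check each against the 21 clauses (columns in the order x1, x2, x3, x4):
  F F F F  ✗ fails (x4 ∨ x1 ∨ x3)
  F F F T  ✗ fails (x2 ∨ ¬x4 ∨ x3)
  F F T F  ✗ fails (x1 ∨ x4 ∨ ¬x3)
  F F T T  ✗ fails (¬x3 ∨ ¬x4)
  F T F F  ✗ fails (x4 ∨ x3 ∨ ¬x2)
  F T F T  ✗ fails (x3 ∨ x1)
  F T T F  ✗ fails (x1 ∨ x4 ∨ ¬x3)
  F T T T  ✗ fails (¬x3 ∨ ¬x4)
  T F F F  ✗ fails (x3 ∨ x4 ∨ ¬x1)
  T F F T  ✗ fails (x2 ∨ ¬x4 ∨ x3)
  T F T F  ✗ fails (¬x3 ∨ x2 ∨ ¬x1)
  T F T T  ✗ fails (¬x3 ∨ ¬x4)
  T T F F  ✗ fails (x3 ∨ x4 ∨ ¬x1)
  T T F T  ✗ fails (¬x2 ∨ ¬x1 ∨ ¬x4)
  T T T F  ✓ satisfies all
  T T T T  ✗ fails (¬x3 ∨ ¬x4)
1 of the 16 rows is a model.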